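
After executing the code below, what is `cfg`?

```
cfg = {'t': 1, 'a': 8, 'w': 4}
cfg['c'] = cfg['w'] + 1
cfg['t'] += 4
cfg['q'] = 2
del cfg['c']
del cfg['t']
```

{'a': 8, 'w': 4, 'q': 2}

cfg['c'] = cfg['w']+1 = 5 → {'t': 1, 'a': 8, 'w': 4, 'c': 5}
cfg['t'] = 1+4 = 5 → {'t': 5, 'a': 8, 'w': 4, 'c': 5}
cfg['q'] = 2 → {'t': 5, 'a': 8, 'w': 4, 'c': 5, 'q': 2}
del 'c' → {'t': 5, 'a': 8, 'w': 4, 'q': 2}
del 't' → {'a': 8, 'w': 4, 'q': 2}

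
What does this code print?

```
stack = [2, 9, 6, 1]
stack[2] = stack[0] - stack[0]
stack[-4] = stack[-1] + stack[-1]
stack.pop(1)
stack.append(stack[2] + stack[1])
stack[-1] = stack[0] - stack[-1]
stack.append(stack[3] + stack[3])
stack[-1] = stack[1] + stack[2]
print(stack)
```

[2, 0, 1, 1, 1]

stack[2] = stack[0]-stack[0] = 2-2 = 0 → [2, 9, 0, 1]
stack[-4] = stack[-1]+stack[-1] = 1+1 = 2 → [2, 9, 0, 1]
pop(1) removes 9 → [2, 0, 1]
append stack[2]+stack[1] = 1+0 = 1 → [2, 0, 1, 1]
stack[-1] = stack[0]-stack[-1] = 2-1 = 1 → [2, 0, 1, 1]
append stack[3]+stack[3] = 1+1 = 2 → [2, 0, 1, 1, 2]
stack[-1] = stack[1]+stack[2] = 0+1 = 1 → [2, 0, 1, 1, 1]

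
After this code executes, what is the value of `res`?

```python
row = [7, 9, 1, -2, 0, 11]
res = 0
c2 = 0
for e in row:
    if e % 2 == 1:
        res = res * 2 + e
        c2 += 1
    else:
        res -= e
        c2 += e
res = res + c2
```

111

e=7: odd, res = 0*2+7 = 7; c2=1
e=9: odd, res = 7*2+9 = 23; c2=2
e=1: odd, res = 23*2+1 = 47; c2=3
e=-2: not odd, res = 47-(-2) = 49; c2=1
e=0: not odd, res = 49-0 = 49; c2=1
e=11: odd, res = 49*2+11 = 109; c2=2
res+c2 = 109+2 = 111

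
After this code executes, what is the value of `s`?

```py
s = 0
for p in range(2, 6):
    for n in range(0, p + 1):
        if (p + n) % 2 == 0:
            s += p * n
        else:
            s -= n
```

72

p=2,n=0: even sum, s = 0+0 = 0
p=2,n=1: odd sum, s = 0-1 = -1
p=2,n=2: even sum, s = (-1)+4 = 3
p=3,n=0: odd sum, s = 3-0 = 3
p=3,n=1: even sum, s = 3+3 = 6
p=3,n=2: odd sum, s = 6-2 = 4
p=3,n=3: even sum, s = 4+9 = 13
p=4,n=0: even sum, s = 13+0 = 13
p=4,n=1: odd sum, s = 13-1 = 12
p=4,n=2: even sum, s = 12+8 = 20
p=4,n=3: odd sum, s = 20-3 = 17
p=4,n=4: even sum, s = 17+16 = 33
p=5,n=0: odd sum, s = 33-0 = 33
p=5,n=1: even sum, s = 33+5 = 38
p=5,n=2: odd sum, s = 38-2 = 36
p=5,n=3: even sum, s = 36+15 = 51
p=5,n=4: odd sum, s = 51-4 = 47
p=5,n=5: even sum, s = 47+25 = 72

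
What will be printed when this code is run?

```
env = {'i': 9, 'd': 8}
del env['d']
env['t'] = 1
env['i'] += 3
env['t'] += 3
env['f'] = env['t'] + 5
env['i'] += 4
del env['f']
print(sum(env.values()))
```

del 'd' → {'i': 9}
env['t'] = 1 → {'i': 9, 't': 1}
env['i'] = 9+3 = 12 → {'i': 12, 't': 1}
env['t'] = 1+3 = 4 → {'i': 12, 't': 4}
env['f'] = env['t']+5 = 9 → {'i': 12, 't': 4, 'f': 9}
env['i'] = 12+4 = 16 → {'i': 16, 't': 4, 'f': 9}
del 'f' → {'i': 16, 't': 4}
sum of values = 20

20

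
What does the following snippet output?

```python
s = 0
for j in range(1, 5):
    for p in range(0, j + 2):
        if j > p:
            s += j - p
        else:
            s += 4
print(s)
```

52

j=1,p=0: 1>0, s = 0+1 = 1
j=1,p=1: not 1>1, s = 1+4 = 5
j=1,p=2: not 1>2, s = 5+4 = 9
j=2,p=0: 2>0, s = 9+2 = 11
j=2,p=1: 2>1, s = 11+1 = 12
j=2,p=2: not 2>2, s = 12+4 = 16
j=2,p=3: not 2>3, s = 16+4 = 20
j=3,p=0: 3>0, s = 20+3 = 23
j=3,p=1: 3>1, s = 23+2 = 25
j=3,p=2: 3>2, s = 25+1 = 26
j=3,p=3: not 3>3, s = 26+4 = 30
j=3,p=4: not 3>4, s = 30+4 = 34
j=4,p=0: 4>0, s = 34+4 = 38
j=4,p=1: 4>1, s = 38+3 = 41
j=4,p=2: 4>2, s = 41+2 = 43
j=4,p=3: 4>3, s = 43+1 = 44
j=4,p=4: not 4>4, s = 44+4 = 48
j=4,p=5: not 4>5, s = 48+4 = 52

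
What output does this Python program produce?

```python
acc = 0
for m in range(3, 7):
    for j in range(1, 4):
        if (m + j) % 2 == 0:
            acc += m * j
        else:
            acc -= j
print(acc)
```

40

m=3,j=1: even sum, acc = 0+3 = 3
m=3,j=2: odd sum, acc = 3-2 = 1
m=3,j=3: even sum, acc = 1+9 = 10
m=4,j=1: odd sum, acc = 10-1 = 9
m=4,j=2: even sum, acc = 9+8 = 17
m=4,j=3: odd sum, acc = 17-3 = 14
m=5,j=1: even sum, acc = 14+5 = 19
m=5,j=2: odd sum, acc = 19-2 = 17
m=5,j=3: even sum, acc = 17+15 = 32
m=6,j=1: odd sum, acc = 32-1 = 31
m=6,j=2: even sum, acc = 31+12 = 43
m=6,j=3: odd sum, acc = 43-3 = 40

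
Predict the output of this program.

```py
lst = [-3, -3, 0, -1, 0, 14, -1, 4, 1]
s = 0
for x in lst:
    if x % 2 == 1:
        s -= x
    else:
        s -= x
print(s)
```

-11

x=-3: odd, s = 0-(-3) = 3
x=-3: odd, s = 3-(-3) = 6
x=0: not odd, s = 6-0 = 6
x=-1: odd, s = 6-(-1) = 7
x=0: not odd, s = 7-0 = 7
x=14: not odd, s = 7-14 = -7
x=-1: odd, s = (-7)-(-1) = -6
x=4: not odd, s = (-6)-4 = -10
x=1: odd, s = (-10)-1 = -11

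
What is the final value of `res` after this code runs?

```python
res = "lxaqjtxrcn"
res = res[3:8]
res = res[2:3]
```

't'

slice [3:8] → 'qjtxr'
slice [2:3] → 't'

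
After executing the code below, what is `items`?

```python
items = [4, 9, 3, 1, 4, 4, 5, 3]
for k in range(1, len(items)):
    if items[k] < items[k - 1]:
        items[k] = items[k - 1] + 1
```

[4, 9, 10, 11, 12, 13, 14, 15]

k=1: 9>=4, unchanged → [4, 9, 3, 1, 4, 4, 5, 3]
k=2: 3<9, items[2] = 9+1 = 10 → [4, 9, 10, 1, 4, 4, 5, 3]
k=3: 1<10, items[3] = 10+1 = 11 → [4, 9, 10, 11, 4, 4, 5, 3]
k=4: 4<11, items[4] = 11+1 = 12 → [4, 9, 10, 11, 12, 4, 5, 3]
k=5: 4<12, items[5] = 12+1 = 13 → [4, 9, 10, 11, 12, 13, 5, 3]
k=6: 5<13, items[6] = 13+1 = 14 → [4, 9, 10, 11, 12, 13, 14, 3]
k=7: 3<14, items[7] = 14+1 = 15 → [4, 9, 10, 11, 12, 13, 14, 15]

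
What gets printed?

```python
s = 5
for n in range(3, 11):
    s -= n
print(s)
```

-47

n=3: s = 5-3 = 2
n=4: s = 2-4 = -2
n=5: s = (-2)-5 = -7
n=6: s = (-7)-6 = -13
n=7: s = (-13)-7 = -20
n=8: s = (-20)-8 = -28
n=9: s = (-28)-9 = -37
n=10: s = (-37)-10 = -47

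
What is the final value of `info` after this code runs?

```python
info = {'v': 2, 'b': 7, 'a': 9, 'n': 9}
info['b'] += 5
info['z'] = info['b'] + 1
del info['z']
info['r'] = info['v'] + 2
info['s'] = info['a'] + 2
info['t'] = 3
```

{'v': 2, 'b': 12, 'a': 9, 'n': 9, 'r': 4, 's': 11, 't': 3}

info['b'] = 7+5 = 12 → {'v': 2, 'b': 12, 'a': 9, 'n': 9}
info['z'] = info['b']+1 = 13 → {'v': 2, 'b': 12, 'a': 9, 'n': 9, 'z': 13}
del 'z' → {'v': 2, 'b': 12, 'a': 9, 'n': 9}
info['r'] = info['v']+2 = 4 → {'v': 2, 'b': 12, 'a': 9, 'n': 9, 'r': 4}
info['s'] = info['a']+2 = 11 → {'v': 2, 'b': 12, 'a': 9, 'n': 9, 'r': 4, 's': 11}
info['t'] = 3 → {'v': 2, 'b': 12, 'a': 9, 'n': 9, 'r': 4, 's': 11, 't': 3}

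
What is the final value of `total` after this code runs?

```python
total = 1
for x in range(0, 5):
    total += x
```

x=0: total = 1+0 = 1
x=1: total = 1+1 = 2
x=2: total = 2+2 = 4
x=3: total = 4+3 = 7
x=4: total = 7+4 = 11

11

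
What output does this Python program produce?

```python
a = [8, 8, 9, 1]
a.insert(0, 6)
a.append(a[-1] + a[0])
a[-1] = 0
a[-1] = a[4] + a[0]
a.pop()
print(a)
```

[6, 8, 8, 9, 1]

insert 6 at 0 → [6, 8, 8, 9, 1]
append a[-1]+a[0] = 1+6 = 7 → [6, 8, 8, 9, 1, 7]
a[-1] = 0 → [6, 8, 8, 9, 1, 0]
a[-1] = a[4]+a[0] = 1+6 = 7 → [6, 8, 8, 9, 1, 7]
pop() removes 7 → [6, 8, 8, 9, 1]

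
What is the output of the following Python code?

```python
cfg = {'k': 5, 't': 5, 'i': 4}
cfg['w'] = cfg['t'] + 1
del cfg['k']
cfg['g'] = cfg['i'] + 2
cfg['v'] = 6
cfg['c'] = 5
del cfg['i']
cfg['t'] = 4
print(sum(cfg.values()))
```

27

cfg['w'] = cfg['t']+1 = 6 → {'k': 5, 't': 5, 'i': 4, 'w': 6}
del 'k' → {'t': 5, 'i': 4, 'w': 6}
cfg['g'] = cfg['i']+2 = 6 → {'t': 5, 'i': 4, 'w': 6, 'g': 6}
cfg['v'] = 6 → {'t': 5, 'i': 4, 'w': 6, 'g': 6, 'v': 6}
cfg['c'] = 5 → {'t': 5, 'i': 4, 'w': 6, 'g': 6, 'v': 6, 'c': 5}
del 'i' → {'t': 5, 'w': 6, 'g': 6, 'v': 6, 'c': 5}
cfg['t'] = 4 → {'t': 4, 'w': 6, 'g': 6, 'v': 6, 'c': 5}
sum of values = 27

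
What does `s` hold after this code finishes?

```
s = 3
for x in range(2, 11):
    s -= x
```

-51

x=2: s = 3-2 = 1
x=3: s = 1-3 = -2
x=4: s = (-2)-4 = -6
x=5: s = (-6)-5 = -11
x=6: s = (-11)-6 = -17
x=7: s = (-17)-7 = -24
x=8: s = (-24)-8 = -32
x=9: s = (-32)-9 = -41
x=10: s = (-41)-10 = -51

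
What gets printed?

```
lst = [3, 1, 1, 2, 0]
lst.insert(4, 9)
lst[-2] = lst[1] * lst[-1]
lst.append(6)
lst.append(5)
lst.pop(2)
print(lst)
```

insert 9 at 4 → [3, 1, 1, 2, 9, 0]
lst[-2] = lst[1]*lst[-1] = 1*0 = 0 → [3, 1, 1, 2, 0, 0]
append 6 → [3, 1, 1, 2, 0, 0, 6]
append 5 → [3, 1, 1, 2, 0, 0, 6, 5]
pop(2) removes 1 → [3, 1, 2, 0, 0, 6, 5]

[3, 1, 2, 0, 0, 6, 5]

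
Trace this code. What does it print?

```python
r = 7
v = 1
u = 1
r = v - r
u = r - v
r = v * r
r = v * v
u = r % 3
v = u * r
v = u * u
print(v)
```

r = 1-7 = -6
u = (-6)-1 = -7
r = 1*(-6) = -6
r = 1*1 = 1
u = 1%3 = 1
v = 1*1 = 1
v = 1*1 = 1

1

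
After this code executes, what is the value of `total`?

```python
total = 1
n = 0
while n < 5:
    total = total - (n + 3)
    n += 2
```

n=0: total = 1-3 = -2
n=2: total = (-2)-5 = -7
n=4: total = (-7)-7 = -14

-14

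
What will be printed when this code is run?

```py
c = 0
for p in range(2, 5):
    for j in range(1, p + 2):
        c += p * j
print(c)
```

p=2,j=1: c = 0+2 = 2
p=2,j=2: c = 2+4 = 6
p=2,j=3: c = 6+6 = 12
p=3,j=1: c = 12+3 = 15
p=3,j=2: c = 15+6 = 21
p=3,j=3: c = 21+9 = 30
p=3,j=4: c = 30+12 = 42
p=4,j=1: c = 42+4 = 46
p=4,j=2: c = 46+8 = 54
p=4,j=3: c = 54+12 = 66
p=4,j=4: c = 66+16 = 82
p=4,j=5: c = 82+20 = 102

102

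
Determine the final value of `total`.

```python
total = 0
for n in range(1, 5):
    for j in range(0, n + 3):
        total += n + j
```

112

n=1,j=0: total = 0+1 = 1
n=1,j=1: total = 1+2 = 3
n=1,j=2: total = 3+3 = 6
n=1,j=3: total = 6+4 = 10
n=2,j=0: total = 10+2 = 12
n=2,j=1: total = 12+3 = 15
n=2,j=2: total = 15+4 = 19
n=2,j=3: total = 19+5 = 24
n=2,j=4: total = 24+6 = 30
n=3,j=0: total = 30+3 = 33
n=3,j=1: total = 33+4 = 37
n=3,j=2: total = 37+5 = 42
n=3,j=3: total = 42+6 = 48
n=3,j=4: total = 48+7 = 55
n=3,j=5: total = 55+8 = 63
n=4,j=0: total = 63+4 = 67
n=4,j=1: total = 67+5 = 72
n=4,j=2: total = 72+6 = 78
n=4,j=3: total = 78+7 = 85
n=4,j=4: total = 85+8 = 93
n=4,j=5: total = 93+9 = 102
n=4,j=6: total = 102+10 = 112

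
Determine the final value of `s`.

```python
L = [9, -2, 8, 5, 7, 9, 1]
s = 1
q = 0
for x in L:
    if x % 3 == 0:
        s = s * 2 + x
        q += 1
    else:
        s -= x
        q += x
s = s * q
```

-126

x=9: %3==0, s = 1*2+9 = 11; q=1
x=-2: not %3==0, s = 11-(-2) = 13; q=-1
x=8: not %3==0, s = 13-8 = 5; q=7
x=5: not %3==0, s = 5-5 = 0; q=12
x=7: not %3==0, s = 0-7 = -7; q=19
x=9: %3==0, s = (-7)*2+9 = -5; q=20
x=1: not %3==0, s = (-5)-1 = -6; q=21
s*q = (-6)*21 = -126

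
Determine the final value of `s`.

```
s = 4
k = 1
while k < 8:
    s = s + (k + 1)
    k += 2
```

24

k=1: s = 4+2 = 6
k=3: s = 6+4 = 10
k=5: s = 10+6 = 16
k=7: s = 16+8 = 24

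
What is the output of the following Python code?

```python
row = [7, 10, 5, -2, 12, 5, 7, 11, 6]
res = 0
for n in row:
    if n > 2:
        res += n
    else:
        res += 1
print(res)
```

n=7: >2, res = 0+7 = 7
n=10: >2, res = 7+10 = 17
n=5: >2, res = 17+5 = 22
n=-2: not >2, res = 22+1 = 23
n=12: >2, res = 23+12 = 35
n=5: >2, res = 35+5 = 40
n=7: >2, res = 40+7 = 47
n=11: >2, res = 47+11 = 58
n=6: >2, res = 58+6 = 64

64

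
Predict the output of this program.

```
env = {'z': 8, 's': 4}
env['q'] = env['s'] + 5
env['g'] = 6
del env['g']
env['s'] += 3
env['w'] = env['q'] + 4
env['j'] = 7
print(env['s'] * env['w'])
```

env['q'] = env['s']+5 = 9 → {'z': 8, 's': 4, 'q': 9}
env['g'] = 6 → {'z': 8, 's': 4, 'q': 9, 'g': 6}
del 'g' → {'z': 8, 's': 4, 'q': 9}
env['s'] = 4+3 = 7 → {'z': 8, 's': 7, 'q': 9}
env['w'] = env['q']+4 = 13 → {'z': 8, 's': 7, 'q': 9, 'w': 13}
env['j'] = 7 → {'z': 8, 's': 7, 'q': 9, 'w': 13, 'j': 7}
env['s']*env['w'] = 7*13 = 91

91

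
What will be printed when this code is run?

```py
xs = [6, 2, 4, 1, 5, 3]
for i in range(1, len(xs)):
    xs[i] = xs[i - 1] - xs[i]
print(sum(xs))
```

-6

i=1: xs[1] = 6-2 = 4 → [6, 4, 4, 1, 5, 3]
i=2: xs[2] = 4-4 = 0 → [6, 4, 0, 1, 5, 3]
i=3: xs[3] = 0-1 = -1 → [6, 4, 0, -1, 5, 3]
i=4: xs[4] = (-1)-5 = -6 → [6, 4, 0, -1, -6, 3]
i=5: xs[5] = (-6)-3 = -9 → [6, 4, 0, -1, -6, -9]
sum = -6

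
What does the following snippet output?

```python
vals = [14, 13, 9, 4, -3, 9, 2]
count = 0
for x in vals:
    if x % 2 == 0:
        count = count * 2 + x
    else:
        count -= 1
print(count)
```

54

x=14: even, count = 0*2+14 = 14
x=13: not even, count = 14-1 = 13
x=9: not even, count = 13-1 = 12
x=4: even, count = 12*2+4 = 28
x=-3: not even, count = 28-1 = 27
x=9: not even, count = 27-1 = 26
x=2: even, count = 26*2+2 = 54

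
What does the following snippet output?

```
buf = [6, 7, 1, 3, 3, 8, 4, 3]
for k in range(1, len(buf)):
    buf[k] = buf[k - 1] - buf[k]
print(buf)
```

[6, -1, -2, -5, -8, -16, -20, -23]

k=1: buf[1] = 6-7 = -1 → [6, -1, 1, 3, 3, 8, 4, 3]
k=2: buf[2] = (-1)-1 = -2 → [6, -1, -2, 3, 3, 8, 4, 3]
k=3: buf[3] = (-2)-3 = -5 → [6, -1, -2, -5, 3, 8, 4, 3]
k=4: buf[4] = (-5)-3 = -8 → [6, -1, -2, -5, -8, 8, 4, 3]
k=5: buf[5] = (-8)-8 = -16 → [6, -1, -2, -5, -8, -16, 4, 3]
k=6: buf[6] = (-16)-4 = -20 → [6, -1, -2, -5, -8, -16, -20, 3]
k=7: buf[7] = (-20)-3 = -23 → [6, -1, -2, -5, -8, -16, -20, -23]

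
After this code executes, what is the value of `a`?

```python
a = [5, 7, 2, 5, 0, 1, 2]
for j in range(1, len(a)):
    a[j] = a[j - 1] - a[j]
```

j=1: a[1] = 5-7 = -2 → [5, -2, 2, 5, 0, 1, 2]
j=2: a[2] = (-2)-2 = -4 → [5, -2, -4, 5, 0, 1, 2]
j=3: a[3] = (-4)-5 = -9 → [5, -2, -4, -9, 0, 1, 2]
j=4: a[4] = (-9)-0 = -9 → [5, -2, -4, -9, -9, 1, 2]
j=5: a[5] = (-9)-1 = -10 → [5, -2, -4, -9, -9, -10, 2]
j=6: a[6] = (-10)-2 = -12 → [5, -2, -4, -9, -9, -10, -12]

[5, -2, -4, -9, -9, -10, -12]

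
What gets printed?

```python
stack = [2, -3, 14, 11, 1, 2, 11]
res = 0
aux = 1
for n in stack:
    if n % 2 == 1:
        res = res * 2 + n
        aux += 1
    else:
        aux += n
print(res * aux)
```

n=2: not odd; aux=3
n=-3: odd, res = 0*2+(-3) = -3; aux=4
n=14: not odd; aux=18
n=11: odd, res = (-3)*2+11 = 5; aux=19
n=1: odd, res = 5*2+1 = 11; aux=20
n=2: not odd; aux=22
n=11: odd, res = 11*2+11 = 33; aux=23
res*aux = 33*23 = 759

759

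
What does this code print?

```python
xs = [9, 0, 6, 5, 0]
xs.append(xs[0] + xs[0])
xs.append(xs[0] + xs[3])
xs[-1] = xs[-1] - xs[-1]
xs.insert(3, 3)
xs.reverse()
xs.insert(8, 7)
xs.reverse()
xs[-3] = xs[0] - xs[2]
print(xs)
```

[7, 9, 0, 6, 3, 5, 7, 18, 0]

append xs[0]+xs[0] = 9+9 = 18 → [9, 0, 6, 5, 0, 18]
append xs[0]+xs[3] = 9+5 = 14 → [9, 0, 6, 5, 0, 18, 14]
xs[-1] = xs[-1]-xs[-1] = 14-14 = 0 → [9, 0, 6, 5, 0, 18, 0]
insert 3 at 3 → [9, 0, 6, 3, 5, 0, 18, 0]
reverse → [0, 18, 0, 5, 3, 6, 0, 9]
insert 7 at 8 → [0, 18, 0, 5, 3, 6, 0, 9, 7]
reverse → [7, 9, 0, 6, 3, 5, 0, 18, 0]
xs[-3] = xs[0]-xs[2] = 7-0 = 7 → [7, 9, 0, 6, 3, 5, 7, 18, 0]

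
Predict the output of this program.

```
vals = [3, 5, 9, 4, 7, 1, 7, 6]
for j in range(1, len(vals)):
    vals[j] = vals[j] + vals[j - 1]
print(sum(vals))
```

j=1: vals[1] = 5+3 = 8 → [3, 8, 9, 4, 7, 1, 7, 6]
j=2: vals[2] = 9+8 = 17 → [3, 8, 17, 4, 7, 1, 7, 6]
j=3: vals[3] = 4+17 = 21 → [3, 8, 17, 21, 7, 1, 7, 6]
j=4: vals[4] = 7+21 = 28 → [3, 8, 17, 21, 28, 1, 7, 6]
j=5: vals[5] = 1+28 = 29 → [3, 8, 17, 21, 28, 29, 7, 6]
j=6: vals[6] = 7+29 = 36 → [3, 8, 17, 21, 28, 29, 36, 6]
j=7: vals[7] = 6+36 = 42 → [3, 8, 17, 21, 28, 29, 36, 42]
sum = 184

184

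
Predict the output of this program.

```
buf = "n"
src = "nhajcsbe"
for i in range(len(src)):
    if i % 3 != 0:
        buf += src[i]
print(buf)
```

nhacse

i=0: skip
i=1: add 'h' → 'nh'
i=2: add 'a' → 'nha'
i=3: skip
i=4: add 'c' → 'nhac'
i=5: add 's' → 'nhacs'
i=6: skip
i=7: add 'e' → 'nhacse'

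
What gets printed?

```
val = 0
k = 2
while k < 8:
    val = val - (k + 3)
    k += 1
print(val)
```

k=2: val = 0-5 = -5
k=3: val = (-5)-6 = -11
k=4: val = (-11)-7 = -18
k=5: val = (-18)-8 = -26
k=6: val = (-26)-9 = -35
k=7: val = (-35)-10 = -45

-45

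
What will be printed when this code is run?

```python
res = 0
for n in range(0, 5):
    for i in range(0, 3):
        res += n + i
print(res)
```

n=0,i=0: res = 0+0 = 0
n=0,i=1: res = 0+1 = 1
n=0,i=2: res = 1+2 = 3
n=1,i=0: res = 3+1 = 4
n=1,i=1: res = 4+2 = 6
n=1,i=2: res = 6+3 = 9
n=2,i=0: res = 9+2 = 11
n=2,i=1: res = 11+3 = 14
n=2,i=2: res = 14+4 = 18
n=3,i=0: res = 18+3 = 21
n=3,i=1: res = 21+4 = 25
n=3,i=2: res = 25+5 = 30
n=4,i=0: res = 30+4 = 34
n=4,i=1: res = 34+5 = 39
n=4,i=2: res = 39+6 = 45

45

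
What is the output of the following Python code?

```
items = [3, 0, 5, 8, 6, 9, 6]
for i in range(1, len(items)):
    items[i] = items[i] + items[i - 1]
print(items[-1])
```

i=1: items[1] = 0+3 = 3 → [3, 3, 5, 8, 6, 9, 6]
i=2: items[2] = 5+3 = 8 → [3, 3, 8, 8, 6, 9, 6]
i=3: items[3] = 8+8 = 16 → [3, 3, 8, 16, 6, 9, 6]
i=4: items[4] = 6+16 = 22 → [3, 3, 8, 16, 22, 9, 6]
i=5: items[5] = 9+22 = 31 → [3, 3, 8, 16, 22, 31, 6]
i=6: items[6] = 6+31 = 37 → [3, 3, 8, 16, 22, 31, 37]

37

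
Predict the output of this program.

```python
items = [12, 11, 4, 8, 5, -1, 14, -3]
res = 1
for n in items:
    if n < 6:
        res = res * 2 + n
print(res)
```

n=12: not <6
n=11: not <6
n=4: <6, res = 1*2+4 = 6
n=8: not <6
n=5: <6, res = 6*2+5 = 17
n=-1: <6, res = 17*2+(-1) = 33
n=14: not <6
n=-3: <6, res = 33*2+(-3) = 63

63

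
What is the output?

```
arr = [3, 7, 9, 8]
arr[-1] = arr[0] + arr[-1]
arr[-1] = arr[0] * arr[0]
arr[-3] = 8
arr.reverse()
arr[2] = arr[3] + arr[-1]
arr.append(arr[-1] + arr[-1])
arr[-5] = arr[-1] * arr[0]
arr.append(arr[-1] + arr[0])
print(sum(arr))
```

arr[-1] = arr[0]+arr[-1] = 3+8 = 11 → [3, 7, 9, 11]
arr[-1] = arr[0]*arr[0] = 3*3 = 9 → [3, 7, 9, 9]
arr[-3] = 8 → [3, 8, 9, 9]
reverse → [9, 9, 8, 3]
arr[2] = arr[3]+arr[-1] = 3+3 = 6 → [9, 9, 6, 3]
append arr[-1]+arr[-1] = 3+3 = 6 → [9, 9, 6, 3, 6]
arr[-5] = arr[-1]*arr[0] = 6*9 = 54 → [54, 9, 6, 3, 6]
append arr[-1]+arr[0] = 6+54 = 60 → [54, 9, 6, 3, 6, 60]
sum = 138

138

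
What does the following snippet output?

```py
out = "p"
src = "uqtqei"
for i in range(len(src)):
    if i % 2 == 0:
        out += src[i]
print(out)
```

i=0: add 'u' → 'pu'
i=1: skip
i=2: add 't' → 'put'
i=3: skip
i=4: add 'e' → 'pute'
i=5: skip

pute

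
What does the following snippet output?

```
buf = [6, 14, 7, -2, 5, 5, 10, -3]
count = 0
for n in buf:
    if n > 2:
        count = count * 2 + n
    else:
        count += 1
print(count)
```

521

n=6: >2, count = 0*2+6 = 6
n=14: >2, count = 6*2+14 = 26
n=7: >2, count = 26*2+7 = 59
n=-2: not >2, count = 59+1 = 60
n=5: >2, count = 60*2+5 = 125
n=5: >2, count = 125*2+5 = 255
n=10: >2, count = 255*2+10 = 520
n=-3: not >2, count = 520+1 = 521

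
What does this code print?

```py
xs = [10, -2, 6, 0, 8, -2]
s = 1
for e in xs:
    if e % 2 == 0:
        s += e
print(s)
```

21

e=10: even, s = 1+10 = 11
e=-2: even, s = 11+(-2) = 9
e=6: even, s = 9+6 = 15
e=0: even, s = 15+0 = 15
e=8: even, s = 15+8 = 23
e=-2: even, s = 23+(-2) = 21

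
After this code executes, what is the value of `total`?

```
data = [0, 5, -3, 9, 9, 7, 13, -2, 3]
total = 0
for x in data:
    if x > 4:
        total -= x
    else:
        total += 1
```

x=0: not >4, total = 0+1 = 1
x=5: >4, total = 1-5 = -4
x=-3: not >4, total = (-4)+1 = -3
x=9: >4, total = (-3)-9 = -12
x=9: >4, total = (-12)-9 = -21
x=7: >4, total = (-21)-7 = -28
x=13: >4, total = (-28)-13 = -41
x=-2: not >4, total = (-41)+1 = -40
x=3: not >4, total = (-40)+1 = -39

-39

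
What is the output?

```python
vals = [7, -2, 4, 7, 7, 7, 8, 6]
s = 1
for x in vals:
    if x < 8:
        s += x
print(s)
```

x=7: <8, s = 1+7 = 8
x=-2: <8, s = 8+(-2) = 6
x=4: <8, s = 6+4 = 10
x=7: <8, s = 10+7 = 17
x=7: <8, s = 17+7 = 24
x=7: <8, s = 24+7 = 31
x=8: not <8
x=6: <8, s = 31+6 = 37

37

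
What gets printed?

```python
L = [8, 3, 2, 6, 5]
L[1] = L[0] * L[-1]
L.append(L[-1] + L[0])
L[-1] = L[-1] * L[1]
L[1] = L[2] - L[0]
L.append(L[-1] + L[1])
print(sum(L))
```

L[1] = L[0]*L[-1] = 8*5 = 40 → [8, 40, 2, 6, 5]
append L[-1]+L[0] = 5+8 = 13 → [8, 40, 2, 6, 5, 13]
L[-1] = L[-1]*L[1] = 13*40 = 520 → [8, 40, 2, 6, 5, 520]
L[1] = L[2]-L[0] = 2-8 = -6 → [8, -6, 2, 6, 5, 520]
append L[-1]+L[1] = 520+(-6) = 514 → [8, -6, 2, 6, 5, 520, 514]
sum = 1049

1049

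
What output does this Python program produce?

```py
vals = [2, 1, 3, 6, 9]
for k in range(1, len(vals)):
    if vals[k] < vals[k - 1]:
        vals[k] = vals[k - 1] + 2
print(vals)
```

k=1: 1<2, vals[1] = 2+2 = 4 → [2, 4, 3, 6, 9]
k=2: 3<4, vals[2] = 4+2 = 6 → [2, 4, 6, 6, 9]
k=3: 6>=6, unchanged → [2, 4, 6, 6, 9]
k=4: 9>=6, unchanged → [2, 4, 6, 6, 9]

[2, 4, 6, 6, 9]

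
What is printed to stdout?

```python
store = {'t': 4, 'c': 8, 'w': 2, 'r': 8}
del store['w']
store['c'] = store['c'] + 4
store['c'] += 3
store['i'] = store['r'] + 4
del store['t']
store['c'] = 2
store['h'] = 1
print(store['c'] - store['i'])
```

-10

del 'w' → {'t': 4, 'c': 8, 'r': 8}
store['c'] = store['c']+4 = 12 → {'t': 4, 'c': 12, 'r': 8}
store['c'] = 12+3 = 15 → {'t': 4, 'c': 15, 'r': 8}
store['i'] = store['r']+4 = 12 → {'t': 4, 'c': 15, 'r': 8, 'i': 12}
del 't' → {'c': 15, 'r': 8, 'i': 12}
store['c'] = 2 → {'c': 2, 'r': 8, 'i': 12}
store['h'] = 1 → {'c': 2, 'r': 8, 'i': 12, 'h': 1}
store['c']-store['i'] = 2-12 = -10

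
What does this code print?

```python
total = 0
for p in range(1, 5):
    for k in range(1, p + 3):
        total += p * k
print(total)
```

155

p=1,k=1: total = 0+1 = 1
p=1,k=2: total = 1+2 = 3
p=1,k=3: total = 3+3 = 6
p=2,k=1: total = 6+2 = 8
p=2,k=2: total = 8+4 = 12
p=2,k=3: total = 12+6 = 18
p=2,k=4: total = 18+8 = 26
p=3,k=1: total = 26+3 = 29
p=3,k=2: total = 29+6 = 35
p=3,k=3: total = 35+9 = 44
p=3,k=4: total = 44+12 = 56
p=3,k=5: total = 56+15 = 71
p=4,k=1: total = 71+4 = 75
p=4,k=2: total = 75+8 = 83
p=4,k=3: total = 83+12 = 95
p=4,k=4: total = 95+16 = 111
p=4,k=5: total = 111+20 = 131
p=4,k=6: total = 131+24 = 155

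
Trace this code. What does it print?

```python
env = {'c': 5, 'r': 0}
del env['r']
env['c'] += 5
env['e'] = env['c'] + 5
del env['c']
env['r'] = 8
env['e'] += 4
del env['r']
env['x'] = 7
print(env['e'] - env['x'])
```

12

del 'r' → {'c': 5}
env['c'] = 5+5 = 10 → {'c': 10}
env['e'] = env['c']+5 = 15 → {'c': 10, 'e': 15}
del 'c' → {'e': 15}
env['r'] = 8 → {'e': 15, 'r': 8}
env['e'] = 15+4 = 19 → {'e': 19, 'r': 8}
del 'r' → {'e': 19}
env['x'] = 7 → {'e': 19, 'x': 7}
env['e']-env['x'] = 19-7 = 12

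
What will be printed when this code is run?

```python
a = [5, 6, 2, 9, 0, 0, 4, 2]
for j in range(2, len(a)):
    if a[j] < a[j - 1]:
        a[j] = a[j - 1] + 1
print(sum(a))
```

73

j=2: 2<6, a[2] = 6+1 = 7 → [5, 6, 7, 9, 0, 0, 4, 2]
j=3: 9>=7, unchanged → [5, 6, 7, 9, 0, 0, 4, 2]
j=4: 0<9, a[4] = 9+1 = 10 → [5, 6, 7, 9, 10, 0, 4, 2]
j=5: 0<10, a[5] = 10+1 = 11 → [5, 6, 7, 9, 10, 11, 4, 2]
j=6: 4<11, a[6] = 11+1 = 12 → [5, 6, 7, 9, 10, 11, 12, 2]
j=7: 2<12, a[7] = 12+1 = 13 → [5, 6, 7, 9, 10, 11, 12, 13]
sum = 73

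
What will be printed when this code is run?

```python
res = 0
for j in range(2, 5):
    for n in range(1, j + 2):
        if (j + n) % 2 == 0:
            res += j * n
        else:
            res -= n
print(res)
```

j=2,n=1: odd sum, res = 0-1 = -1
j=2,n=2: even sum, res = (-1)+4 = 3
j=2,n=3: odd sum, res = 3-3 = 0
j=3,n=1: even sum, res = 0+3 = 3
j=3,n=2: odd sum, res = 3-2 = 1
j=3,n=3: even sum, res = 1+9 = 10
j=3,n=4: odd sum, res = 10-4 = 6
j=4,n=1: odd sum, res = 6-1 = 5
j=4,n=2: even sum, res = 5+8 = 13
j=4,n=3: odd sum, res = 13-3 = 10
j=4,n=4: even sum, res = 10+16 = 26
j=4,n=5: odd sum, res = 26-5 = 21

21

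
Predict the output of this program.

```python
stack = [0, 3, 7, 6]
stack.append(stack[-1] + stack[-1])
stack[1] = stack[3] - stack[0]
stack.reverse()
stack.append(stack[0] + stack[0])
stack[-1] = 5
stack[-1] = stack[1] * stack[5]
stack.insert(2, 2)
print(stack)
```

[12, 6, 2, 7, 6, 0, 30]

append stack[-1]+stack[-1] = 6+6 = 12 → [0, 3, 7, 6, 12]
stack[1] = stack[3]-stack[0] = 6-0 = 6 → [0, 6, 7, 6, 12]
reverse → [12, 6, 7, 6, 0]
append stack[0]+stack[0] = 12+12 = 24 → [12, 6, 7, 6, 0, 24]
stack[-1] = 5 → [12, 6, 7, 6, 0, 5]
stack[-1] = stack[1]*stack[5] = 6*5 = 30 → [12, 6, 7, 6, 0, 30]
insert 2 at 2 → [12, 6, 2, 7, 6, 0, 30]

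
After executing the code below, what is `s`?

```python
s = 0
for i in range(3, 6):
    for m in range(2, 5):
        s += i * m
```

108

i=3,m=2: s = 0+6 = 6
i=3,m=3: s = 6+9 = 15
i=3,m=4: s = 15+12 = 27
i=4,m=2: s = 27+8 = 35
i=4,m=3: s = 35+12 = 47
i=4,m=4: s = 47+16 = 63
i=5,m=2: s = 63+10 = 73
i=5,m=3: s = 73+15 = 88
i=5,m=4: s = 88+20 = 108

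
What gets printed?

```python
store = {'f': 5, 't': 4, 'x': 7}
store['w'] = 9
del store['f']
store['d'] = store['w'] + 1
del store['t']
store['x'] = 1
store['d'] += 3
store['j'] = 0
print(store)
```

store['w'] = 9 → {'f': 5, 't': 4, 'x': 7, 'w': 9}
del 'f' → {'t': 4, 'x': 7, 'w': 9}
store['d'] = store['w']+1 = 10 → {'t': 4, 'x': 7, 'w': 9, 'd': 10}
del 't' → {'x': 7, 'w': 9, 'd': 10}
store['x'] = 1 → {'x': 1, 'w': 9, 'd': 10}
store['d'] = 10+3 = 13 → {'x': 1, 'w': 9, 'd': 13}
store['j'] = 0 → {'x': 1, 'w': 9, 'd': 13, 'j': 0}

{'x': 1, 'w': 9, 'd': 13, 'j': 0}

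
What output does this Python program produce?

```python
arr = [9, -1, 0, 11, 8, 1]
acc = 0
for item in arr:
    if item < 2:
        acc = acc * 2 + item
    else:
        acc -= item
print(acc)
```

-113

item=9: not <2, acc = 0-9 = -9
item=-1: <2, acc = (-9)*2+(-1) = -19
item=0: <2, acc = (-19)*2+0 = -38
item=11: not <2, acc = (-38)-11 = -49
item=8: not <2, acc = (-49)-8 = -57
item=1: <2, acc = (-57)*2+1 = -113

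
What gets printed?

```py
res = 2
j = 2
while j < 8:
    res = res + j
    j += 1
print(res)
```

j=2: res = 2+2 = 4
j=3: res = 4+3 = 7
j=4: res = 7+4 = 11
j=5: res = 11+5 = 16
j=6: res = 16+6 = 22
j=7: res = 22+7 = 29

29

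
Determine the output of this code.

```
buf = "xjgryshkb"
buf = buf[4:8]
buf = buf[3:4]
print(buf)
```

slice [4:8] → 'yshk'
slice [3:4] → 'k'

k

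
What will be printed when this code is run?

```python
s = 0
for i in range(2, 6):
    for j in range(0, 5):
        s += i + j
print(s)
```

i=2,j=0: s = 0+2 = 2
i=2,j=1: s = 2+3 = 5
i=2,j=2: s = 5+4 = 9
i=2,j=3: s = 9+5 = 14
i=2,j=4: s = 14+6 = 20
i=3,j=0: s = 20+3 = 23
i=3,j=1: s = 23+4 = 27
i=3,j=2: s = 27+5 = 32
i=3,j=3: s = 32+6 = 38
i=3,j=4: s = 38+7 = 45
i=4,j=0: s = 45+4 = 49
i=4,j=1: s = 49+5 = 54
i=4,j=2: s = 54+6 = 60
i=4,j=3: s = 60+7 = 67
i=4,j=4: s = 67+8 = 75
i=5,j=0: s = 75+5 = 80
i=5,j=1: s = 80+6 = 86
i=5,j=2: s = 86+7 = 93
i=5,j=3: s = 93+8 = 101
i=5,j=4: s = 101+9 = 110

110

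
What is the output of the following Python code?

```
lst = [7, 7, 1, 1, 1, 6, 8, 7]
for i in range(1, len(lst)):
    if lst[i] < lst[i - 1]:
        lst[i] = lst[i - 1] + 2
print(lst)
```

i=1: 7>=7, unchanged → [7, 7, 1, 1, 1, 6, 8, 7]
i=2: 1<7, lst[2] = 7+2 = 9 → [7, 7, 9, 1, 1, 6, 8, 7]
i=3: 1<9, lst[3] = 9+2 = 11 → [7, 7, 9, 11, 1, 6, 8, 7]
i=4: 1<11, lst[4] = 11+2 = 13 → [7, 7, 9, 11, 13, 6, 8, 7]
i=5: 6<13, lst[5] = 13+2 = 15 → [7, 7, 9, 11, 13, 15, 8, 7]
i=6: 8<15, lst[6] = 15+2 = 17 → [7, 7, 9, 11, 13, 15, 17, 7]
i=7: 7<17, lst[7] = 17+2 = 19 → [7, 7, 9, 11, 13, 15, 17, 19]

[7, 7, 9, 11, 13, 15, 17, 19]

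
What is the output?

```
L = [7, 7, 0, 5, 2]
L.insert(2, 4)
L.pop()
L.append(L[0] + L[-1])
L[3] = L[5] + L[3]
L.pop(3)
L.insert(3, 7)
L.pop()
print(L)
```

[7, 7, 4, 7, 5]

insert 4 at 2 → [7, 7, 4, 0, 5, 2]
pop() removes 2 → [7, 7, 4, 0, 5]
append L[0]+L[-1] = 7+5 = 12 → [7, 7, 4, 0, 5, 12]
L[3] = L[5]+L[3] = 12+0 = 12 → [7, 7, 4, 12, 5, 12]
pop(3) removes 12 → [7, 7, 4, 5, 12]
insert 7 at 3 → [7, 7, 4, 7, 5, 12]
pop() removes 12 → [7, 7, 4, 7, 5]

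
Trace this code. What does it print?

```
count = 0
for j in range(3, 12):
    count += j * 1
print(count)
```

63

j=3: count = 0+3*1 = 3
j=4: count = 3+4*1 = 7
j=5: count = 7+5*1 = 12
j=6: count = 12+6*1 = 18
j=7: count = 18+7*1 = 25
j=8: count = 25+8*1 = 33
j=9: count = 33+9*1 = 42
j=10: count = 42+10*1 = 52
j=11: count = 52+11*1 = 63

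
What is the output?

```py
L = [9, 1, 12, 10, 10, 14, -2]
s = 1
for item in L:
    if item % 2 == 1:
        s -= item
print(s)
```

-9

item=9: odd, s = 1-9 = -8
item=1: odd, s = (-8)-1 = -9
item=12: not odd
item=10: not odd
item=10: not odd
item=14: not odd
item=-2: not odd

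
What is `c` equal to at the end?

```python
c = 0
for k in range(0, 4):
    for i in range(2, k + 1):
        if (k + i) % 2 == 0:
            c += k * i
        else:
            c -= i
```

11

k=2,i=2: even sum, c = 0+4 = 4
k=3,i=2: odd sum, c = 4-2 = 2
k=3,i=3: even sum, c = 2+9 = 11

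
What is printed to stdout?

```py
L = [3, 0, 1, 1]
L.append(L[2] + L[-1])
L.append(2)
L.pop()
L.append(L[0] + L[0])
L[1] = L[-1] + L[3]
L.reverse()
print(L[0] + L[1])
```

append L[2]+L[-1] = 1+1 = 2 → [3, 0, 1, 1, 2]
append 2 → [3, 0, 1, 1, 2, 2]
pop() removes 2 → [3, 0, 1, 1, 2]
append L[0]+L[0] = 3+3 = 6 → [3, 0, 1, 1, 2, 6]
L[1] = L[-1]+L[3] = 6+1 = 7 → [3, 7, 1, 1, 2, 6]
reverse → [6, 2, 1, 1, 7, 3]
L[0]+L[1] = 6+2 = 8

8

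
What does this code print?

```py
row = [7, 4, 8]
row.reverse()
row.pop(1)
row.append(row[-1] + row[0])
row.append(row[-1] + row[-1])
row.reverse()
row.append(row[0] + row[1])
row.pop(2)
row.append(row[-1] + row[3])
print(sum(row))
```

188

reverse → [8, 4, 7]
pop(1) removes 4 → [8, 7]
append row[-1]+row[0] = 7+8 = 15 → [8, 7, 15]
append row[-1]+row[-1] = 15+15 = 30 → [8, 7, 15, 30]
reverse → [30, 15, 7, 8]
append row[0]+row[1] = 30+15 = 45 → [30, 15, 7, 8, 45]
pop(2) removes 7 → [30, 15, 8, 45]
append row[-1]+row[3] = 45+45 = 90 → [30, 15, 8, 45, 90]
sum = 188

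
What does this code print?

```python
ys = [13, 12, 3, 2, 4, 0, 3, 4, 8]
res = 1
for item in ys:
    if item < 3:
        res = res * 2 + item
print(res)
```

8

item=13: not <3
item=12: not <3
item=3: not <3
item=2: <3, res = 1*2+2 = 4
item=4: not <3
item=0: <3, res = 4*2+0 = 8
item=3: not <3
item=4: not <3
item=8: not <3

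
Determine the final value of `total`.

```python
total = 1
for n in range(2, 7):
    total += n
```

n=2: total = 1+2 = 3
n=3: total = 3+3 = 6
n=4: total = 6+4 = 10
n=5: total = 10+5 = 15
n=6: total = 15+6 = 21

21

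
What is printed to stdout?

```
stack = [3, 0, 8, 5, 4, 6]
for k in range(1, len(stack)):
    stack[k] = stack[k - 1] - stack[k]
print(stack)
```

k=1: stack[1] = 3-0 = 3 → [3, 3, 8, 5, 4, 6]
k=2: stack[2] = 3-8 = -5 → [3, 3, -5, 5, 4, 6]
k=3: stack[3] = (-5)-5 = -10 → [3, 3, -5, -10, 4, 6]
k=4: stack[4] = (-10)-4 = -14 → [3, 3, -5, -10, -14, 6]
k=5: stack[5] = (-14)-6 = -20 → [3, 3, -5, -10, -14, -20]

[3, 3, -5, -10, -14, -20]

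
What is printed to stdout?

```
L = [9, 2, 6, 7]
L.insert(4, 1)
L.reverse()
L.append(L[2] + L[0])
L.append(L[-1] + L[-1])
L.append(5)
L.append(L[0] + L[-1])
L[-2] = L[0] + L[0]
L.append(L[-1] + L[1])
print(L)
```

[1, 7, 6, 2, 9, 7, 14, 2, 6, 13]

insert 1 at 4 → [9, 2, 6, 7, 1]
reverse → [1, 7, 6, 2, 9]
append L[2]+L[0] = 6+1 = 7 → [1, 7, 6, 2, 9, 7]
append L[-1]+L[-1] = 7+7 = 14 → [1, 7, 6, 2, 9, 7, 14]
append 5 → [1, 7, 6, 2, 9, 7, 14, 5]
append L[0]+L[-1] = 1+5 = 6 → [1, 7, 6, 2, 9, 7, 14, 5, 6]
L[-2] = L[0]+L[0] = 1+1 = 2 → [1, 7, 6, 2, 9, 7, 14, 2, 6]
append L[-1]+L[1] = 6+7 = 13 → [1, 7, 6, 2, 9, 7, 14, 2, 6, 13]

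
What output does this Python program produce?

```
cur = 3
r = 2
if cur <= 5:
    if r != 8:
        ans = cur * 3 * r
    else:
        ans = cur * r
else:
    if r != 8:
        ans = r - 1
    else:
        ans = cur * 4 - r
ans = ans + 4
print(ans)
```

cur=3, r=2
cur <= 5 is True; r != 8 is True
→ ans = cur * 3 * r = 18
ans = 18+4 = 22

22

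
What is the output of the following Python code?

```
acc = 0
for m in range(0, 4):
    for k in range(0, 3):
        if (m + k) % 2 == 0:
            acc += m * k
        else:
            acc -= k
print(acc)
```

2

m=0,k=0: even sum, acc = 0+0 = 0
m=0,k=1: odd sum, acc = 0-1 = -1
m=0,k=2: even sum, acc = (-1)+0 = -1
m=1,k=0: odd sum, acc = (-1)-0 = -1
m=1,k=1: even sum, acc = (-1)+1 = 0
m=1,k=2: odd sum, acc = 0-2 = -2
m=2,k=0: even sum, acc = (-2)+0 = -2
m=2,k=1: odd sum, acc = (-2)-1 = -3
m=2,k=2: even sum, acc = (-3)+4 = 1
m=3,k=0: odd sum, acc = 1-0 = 1
m=3,k=1: even sum, acc = 1+3 = 4
m=3,k=2: odd sum, acc = 4-2 = 2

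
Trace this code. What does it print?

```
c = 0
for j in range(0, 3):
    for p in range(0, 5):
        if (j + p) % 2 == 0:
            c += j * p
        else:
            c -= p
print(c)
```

j=0,p=0: even sum, c = 0+0 = 0
j=0,p=1: odd sum, c = 0-1 = -1
j=0,p=2: even sum, c = (-1)+0 = -1
j=0,p=3: odd sum, c = (-1)-3 = -4
j=0,p=4: even sum, c = (-4)+0 = -4
j=1,p=0: odd sum, c = (-4)-0 = -4
j=1,p=1: even sum, c = (-4)+1 = -3
j=1,p=2: odd sum, c = (-3)-2 = -5
j=1,p=3: even sum, c = (-5)+3 = -2
j=1,p=4: odd sum, c = (-2)-4 = -6
j=2,p=0: even sum, c = (-6)+0 = -6
j=2,p=1: odd sum, c = (-6)-1 = -7
j=2,p=2: even sum, c = (-7)+4 = -3
j=2,p=3: odd sum, c = (-3)-3 = -6
j=2,p=4: even sum, c = (-6)+8 = 2

2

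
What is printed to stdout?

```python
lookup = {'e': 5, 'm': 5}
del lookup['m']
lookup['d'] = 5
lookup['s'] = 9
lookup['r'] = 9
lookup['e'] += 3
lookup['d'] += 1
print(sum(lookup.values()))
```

del 'm' → {'e': 5}
lookup['d'] = 5 → {'e': 5, 'd': 5}
lookup['s'] = 9 → {'e': 5, 'd': 5, 's': 9}
lookup['r'] = 9 → {'e': 5, 'd': 5, 's': 9, 'r': 9}
lookup['e'] = 5+3 = 8 → {'e': 8, 'd': 5, 's': 9, 'r': 9}
lookup['d'] = 5+1 = 6 → {'e': 8, 'd': 6, 's': 9, 'r': 9}
sum of values = 32

32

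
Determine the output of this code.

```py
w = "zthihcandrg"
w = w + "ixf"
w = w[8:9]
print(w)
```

d

+ 'ixf' → 'zthihcandrgixf'
slice [8:9] → 'd'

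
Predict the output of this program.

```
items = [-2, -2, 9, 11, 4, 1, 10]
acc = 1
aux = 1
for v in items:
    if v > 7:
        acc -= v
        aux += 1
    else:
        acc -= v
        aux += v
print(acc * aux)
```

v=-2: not >7, acc = 1-(-2) = 3; aux=-1
v=-2: not >7, acc = 3-(-2) = 5; aux=-3
v=9: >7, acc = 5-9 = -4; aux=-2
v=11: >7, acc = (-4)-11 = -15; aux=-1
v=4: not >7, acc = (-15)-4 = -19; aux=3
v=1: not >7, acc = (-19)-1 = -20; aux=4
v=10: >7, acc = (-20)-10 = -30; aux=5
acc*aux = (-30)*5 = -150

-150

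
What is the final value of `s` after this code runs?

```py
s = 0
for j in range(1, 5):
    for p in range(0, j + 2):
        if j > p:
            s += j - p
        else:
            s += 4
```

j=1,p=0: 1>0, s = 0+1 = 1
j=1,p=1: not 1>1, s = 1+4 = 5
j=1,p=2: not 1>2, s = 5+4 = 9
j=2,p=0: 2>0, s = 9+2 = 11
j=2,p=1: 2>1, s = 11+1 = 12
j=2,p=2: not 2>2, s = 12+4 = 16
j=2,p=3: not 2>3, s = 16+4 = 20
j=3,p=0: 3>0, s = 20+3 = 23
j=3,p=1: 3>1, s = 23+2 = 25
j=3,p=2: 3>2, s = 25+1 = 26
j=3,p=3: not 3>3, s = 26+4 = 30
j=3,p=4: not 3>4, s = 30+4 = 34
j=4,p=0: 4>0, s = 34+4 = 38
j=4,p=1: 4>1, s = 38+3 = 41
j=4,p=2: 4>2, s = 41+2 = 43
j=4,p=3: 4>3, s = 43+1 = 44
j=4,p=4: not 4>4, s = 44+4 = 48
j=4,p=5: not 4>5, s = 48+4 = 52

52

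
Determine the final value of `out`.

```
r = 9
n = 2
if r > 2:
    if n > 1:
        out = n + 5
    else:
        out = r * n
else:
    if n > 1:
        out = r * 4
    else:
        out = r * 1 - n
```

7

r=9, n=2
r > 2 is True; n > 1 is True
→ out = n + 5 = 7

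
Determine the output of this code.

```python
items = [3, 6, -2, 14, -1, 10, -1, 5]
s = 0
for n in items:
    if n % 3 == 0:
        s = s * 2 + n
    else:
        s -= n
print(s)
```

n=3: %3==0, s = 0*2+3 = 3
n=6: %3==0, s = 3*2+6 = 12
n=-2: not %3==0, s = 12-(-2) = 14
n=14: not %3==0, s = 14-14 = 0
n=-1: not %3==0, s = 0-(-1) = 1
n=10: not %3==0, s = 1-10 = -9
n=-1: not %3==0, s = (-9)-(-1) = -8
n=5: not %3==0, s = (-8)-5 = -13

-13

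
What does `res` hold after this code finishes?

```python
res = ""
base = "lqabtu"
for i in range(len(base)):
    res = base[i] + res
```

i=0: prepend 'l' → 'l'
i=1: prepend 'q' → 'ql'
i=2: prepend 'a' → 'aql'
i=3: prepend 'b' → 'baql'
i=4: prepend 't' → 'tbaql'
i=5: prepend 'u' → 'utbaql'

'utbaql'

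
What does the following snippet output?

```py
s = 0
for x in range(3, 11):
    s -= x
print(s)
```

-52

x=3: s = 0-3 = -3
x=4: s = (-3)-4 = -7
x=5: s = (-7)-5 = -12
x=6: s = (-12)-6 = -18
x=7: s = (-18)-7 = -25
x=8: s = (-25)-8 = -33
x=9: s = (-33)-9 = -42
x=10: s = (-42)-10 = -52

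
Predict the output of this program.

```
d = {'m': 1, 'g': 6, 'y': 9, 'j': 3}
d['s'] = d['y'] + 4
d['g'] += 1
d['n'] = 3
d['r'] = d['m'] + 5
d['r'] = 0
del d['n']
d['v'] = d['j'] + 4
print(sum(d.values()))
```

40

d['s'] = d['y']+4 = 13 → {'m': 1, 'g': 6, 'y': 9, 'j': 3, 's': 13}
d['g'] = 6+1 = 7 → {'m': 1, 'g': 7, 'y': 9, 'j': 3, 's': 13}
d['n'] = 3 → {'m': 1, 'g': 7, 'y': 9, 'j': 3, 's': 13, 'n': 3}
d['r'] = d['m']+5 = 6 → {'m': 1, 'g': 7, 'y': 9, 'j': 3, 's': 13, 'n': 3, 'r': 6}
d['r'] = 0 → {'m': 1, 'g': 7, 'y': 9, 'j': 3, 's': 13, 'n': 3, 'r': 0}
del 'n' → {'m': 1, 'g': 7, 'y': 9, 'j': 3, 's': 13, 'r': 0}
d['v'] = d['j']+4 = 7 → {'m': 1, 'g': 7, 'y': 9, 'j': 3, 's': 13, 'r': 0, 'v': 7}
sum of values = 40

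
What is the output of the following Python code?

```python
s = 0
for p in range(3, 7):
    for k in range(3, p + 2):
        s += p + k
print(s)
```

130

p=3,k=3: s = 0+6 = 6
p=3,k=4: s = 6+7 = 13
p=4,k=3: s = 13+7 = 20
p=4,k=4: s = 20+8 = 28
p=4,k=5: s = 28+9 = 37
p=5,k=3: s = 37+8 = 45
p=5,k=4: s = 45+9 = 54
p=5,k=5: s = 54+10 = 64
p=5,k=6: s = 64+11 = 75
p=6,k=3: s = 75+9 = 84
p=6,k=4: s = 84+10 = 94
p=6,k=5: s = 94+11 = 105
p=6,k=6: s = 105+12 = 117
p=6,k=7: s = 117+13 = 130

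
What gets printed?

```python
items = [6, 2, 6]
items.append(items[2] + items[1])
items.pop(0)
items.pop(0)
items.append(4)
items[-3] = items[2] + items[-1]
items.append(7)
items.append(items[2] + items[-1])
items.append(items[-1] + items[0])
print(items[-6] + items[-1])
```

27

append items[2]+items[1] = 6+2 = 8 → [6, 2, 6, 8]
pop(0) removes 6 → [2, 6, 8]
pop(0) removes 2 → [6, 8]
append 4 → [6, 8, 4]
items[-3] = items[2]+items[-1] = 4+4 = 8 → [8, 8, 4]
append 7 → [8, 8, 4, 7]
append items[2]+items[-1] = 4+7 = 11 → [8, 8, 4, 7, 11]
append items[-1]+items[0] = 11+8 = 19 → [8, 8, 4, 7, 11, 19]
items[-6]+items[-1] = 8+19 = 27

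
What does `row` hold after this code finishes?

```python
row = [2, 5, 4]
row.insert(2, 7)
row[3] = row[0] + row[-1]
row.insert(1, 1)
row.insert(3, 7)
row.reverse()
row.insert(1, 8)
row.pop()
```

[6, 8, 7, 7, 5, 1]

insert 7 at 2 → [2, 5, 7, 4]
row[3] = row[0]+row[-1] = 2+4 = 6 → [2, 5, 7, 6]
insert 1 at 1 → [2, 1, 5, 7, 6]
insert 7 at 3 → [2, 1, 5, 7, 7, 6]
reverse → [6, 7, 7, 5, 1, 2]
insert 8 at 1 → [6, 8, 7, 7, 5, 1, 2]
pop() removes 2 → [6, 8, 7, 7, 5, 1]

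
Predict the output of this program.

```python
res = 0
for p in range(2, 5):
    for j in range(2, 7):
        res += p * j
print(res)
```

p=2,j=2: res = 0+4 = 4
p=2,j=3: res = 4+6 = 10
p=2,j=4: res = 10+8 = 18
p=2,j=5: res = 18+10 = 28
p=2,j=6: res = 28+12 = 40
p=3,j=2: res = 40+6 = 46
p=3,j=3: res = 46+9 = 55
p=3,j=4: res = 55+12 = 67
p=3,j=5: res = 67+15 = 82
p=3,j=6: res = 82+18 = 100
p=4,j=2: res = 100+8 = 108
p=4,j=3: res = 108+12 = 120
p=4,j=4: res = 120+16 = 136
p=4,j=5: res = 136+20 = 156
p=4,j=6: res = 156+24 = 180

180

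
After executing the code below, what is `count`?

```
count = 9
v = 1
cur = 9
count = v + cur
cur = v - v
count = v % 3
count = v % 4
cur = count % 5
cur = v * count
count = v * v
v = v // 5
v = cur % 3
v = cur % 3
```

count = 1+9 = 10
cur = 1-1 = 0
count = 1%3 = 1
count = 1%4 = 1
cur = 1%5 = 1
cur = 1*1 = 1
count = 1*1 = 1
v = 1//5 = 0
v = 1%3 = 1
v = 1%3 = 1

1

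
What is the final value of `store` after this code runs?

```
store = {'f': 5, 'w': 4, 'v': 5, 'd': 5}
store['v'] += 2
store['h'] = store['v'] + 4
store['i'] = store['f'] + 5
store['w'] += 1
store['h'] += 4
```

{'f': 5, 'w': 5, 'v': 7, 'd': 5, 'h': 15, 'i': 10}

store['v'] = 5+2 = 7 → {'f': 5, 'w': 4, 'v': 7, 'd': 5}
store['h'] = store['v']+4 = 11 → {'f': 5, 'w': 4, 'v': 7, 'd': 5, 'h': 11}
store['i'] = store['f']+5 = 10 → {'f': 5, 'w': 4, 'v': 7, 'd': 5, 'h': 11, 'i': 10}
store['w'] = 4+1 = 5 → {'f': 5, 'w': 5, 'v': 7, 'd': 5, 'h': 11, 'i': 10}
store['h'] = 11+4 = 15 → {'f': 5, 'w': 5, 'v': 7, 'd': 5, 'h': 15, 'i': 10}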